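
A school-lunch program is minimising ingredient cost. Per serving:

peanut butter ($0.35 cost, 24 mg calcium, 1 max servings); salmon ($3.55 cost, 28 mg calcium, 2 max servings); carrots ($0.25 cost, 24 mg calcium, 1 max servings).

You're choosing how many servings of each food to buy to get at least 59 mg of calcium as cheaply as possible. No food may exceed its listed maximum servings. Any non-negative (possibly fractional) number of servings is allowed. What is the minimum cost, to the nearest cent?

Cost per mg of calcium: carrots $0.0104, peanut butter $0.0146, salmon $0.1268.
Take 1 serving of carrots: +24.0 mg calcium for $0.25 (total $0.25, still need 35.0 mg).
Take 1 serving of peanut butter: +24.0 mg calcium for $0.35 (total $0.60, still need 11.0 mg).
Take 0.3929 servings of salmon: +11.0 mg calcium for $1.39 (total $1.99, still need 0.0 mg).
Greedy by cheapest-per-mg is optimal for a single linear constraint, so the minimum cost is $1.99.

$1.99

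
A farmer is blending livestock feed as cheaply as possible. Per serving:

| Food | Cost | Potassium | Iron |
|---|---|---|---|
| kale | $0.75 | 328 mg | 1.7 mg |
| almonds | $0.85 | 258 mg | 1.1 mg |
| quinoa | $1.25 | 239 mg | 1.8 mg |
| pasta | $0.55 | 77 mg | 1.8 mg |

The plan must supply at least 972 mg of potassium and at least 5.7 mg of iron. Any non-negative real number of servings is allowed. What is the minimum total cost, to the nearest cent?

$2.40

An LP optimum is at a vertex; with two nutrient constraints at most two foods are used. Check each candidate.
kale only: max(972/328, 5.7/1.7) = 3.353 servings → $2.51.
almonds only: max(972/258, 5.7/1.1) = 5.182 servings → $4.40.
quinoa only: max(972/239, 5.7/1.8) = 4.067 servings → $5.08.
pasta only: max(972/77, 5.7/1.8) = 12.62 servings → $6.94.
kale + almonds: the both-tight solution has a negative serving — not a feasible corner.
kale + quinoa with both tight: 2.104 servings and 1.18 servings → $3.05.
kale + pasta with both tight: 2.852 servings and 0.4727 servings → $2.40.
almonds + quinoa with both tight: 1.922 servings and 1.992 servings → $4.12.
almonds + pasta with both tight: 3.452 servings and 1.057 servings → $3.52.
quinoa + pasta: the both-tight solution has a negative serving — not a feasible corner.
So the least-cost plan costs $2.40.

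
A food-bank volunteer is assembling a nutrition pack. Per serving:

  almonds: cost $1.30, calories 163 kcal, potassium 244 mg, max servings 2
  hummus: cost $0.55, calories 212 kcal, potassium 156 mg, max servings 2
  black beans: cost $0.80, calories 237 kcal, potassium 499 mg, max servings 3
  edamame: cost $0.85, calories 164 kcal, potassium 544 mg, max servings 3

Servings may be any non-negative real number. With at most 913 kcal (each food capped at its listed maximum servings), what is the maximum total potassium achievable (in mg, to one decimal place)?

Potassium per kcal: edamame 3.317, black beans 2.105, almonds 1.497, hummus 0.7358.
Take 3 servings of edamame: uses 492 kcal, +1632.0 mg potassium (running total 1632.0 mg).
Take 1.776 servings of black beans: uses 421 kcal, +886.4 mg potassium (running total 2518.4 mg).
Greedy by best ratio exhausts the calories allowance optimally: 2518.4 mg.

2518.4 mg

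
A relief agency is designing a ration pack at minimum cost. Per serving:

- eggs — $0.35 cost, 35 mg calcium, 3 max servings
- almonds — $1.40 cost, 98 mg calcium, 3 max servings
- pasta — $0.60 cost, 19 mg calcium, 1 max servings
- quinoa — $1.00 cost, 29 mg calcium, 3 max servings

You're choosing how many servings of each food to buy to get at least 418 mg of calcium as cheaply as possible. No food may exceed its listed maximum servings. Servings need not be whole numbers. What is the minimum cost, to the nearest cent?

Cost per mg of calcium: eggs $0.0100, almonds $0.0143, pasta $0.0316, quinoa $0.0345.
Take 3 servings of eggs: +105.0 mg calcium for $1.05 (total $1.05, still need 313.0 mg).
Take 3 servings of almonds: +294.0 mg calcium for $4.20 (total $5.25, still need 19.0 mg).
Take 1 serving of pasta: +19.0 mg calcium for $0.60 (total $5.85, still need 0.0 mg).
Greedy by cheapest-per-mg is optimal for a single linear constraint, so the minimum cost is $5.85.

$5.85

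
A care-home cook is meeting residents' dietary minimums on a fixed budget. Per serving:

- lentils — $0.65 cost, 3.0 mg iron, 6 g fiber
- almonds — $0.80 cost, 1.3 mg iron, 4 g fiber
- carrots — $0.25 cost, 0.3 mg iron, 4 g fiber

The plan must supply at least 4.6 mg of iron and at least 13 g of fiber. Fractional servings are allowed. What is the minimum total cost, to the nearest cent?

$1.20

Two binding constraints pin down two serving amounts, so the optimal mix uses at most two foods. The candidates are each food alone (scaled to the tighter of iron/fiber) and each pair with both constraints tight.
lentils only: max(4.6/3.0, 13/6) = 2.167 servings → $1.41.
almonds only: max(4.6/1.3, 13/4) = 3.538 servings → $2.83.
carrots only: max(4.6/0.3, 13/4) = 15.33 servings → $3.83.
lentils + almonds with both tight: 0.3571 servings and 2.714 servings → $2.40.
lentils + carrots with both tight: 1.422 servings and 1.118 servings → $1.20.
almonds + carrots with both targets exact would need a negative amount; discard.
Cheapest feasible corner: $1.20.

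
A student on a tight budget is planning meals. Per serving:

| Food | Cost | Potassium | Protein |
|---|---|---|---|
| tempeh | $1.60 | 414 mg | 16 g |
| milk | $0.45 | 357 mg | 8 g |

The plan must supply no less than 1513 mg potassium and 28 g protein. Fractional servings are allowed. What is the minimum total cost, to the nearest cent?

Compare the cost at each extreme point of the feasible region.
tempeh only: max(1513/414, 28/16) = 3.655 servings → $5.85.
milk only: max(1513/357, 28/8) = 4.238 servings → $1.91.
tempeh + milk: intersection lies outside the first quadrant.
The minimum over all feasible corners is $1.91.

$1.91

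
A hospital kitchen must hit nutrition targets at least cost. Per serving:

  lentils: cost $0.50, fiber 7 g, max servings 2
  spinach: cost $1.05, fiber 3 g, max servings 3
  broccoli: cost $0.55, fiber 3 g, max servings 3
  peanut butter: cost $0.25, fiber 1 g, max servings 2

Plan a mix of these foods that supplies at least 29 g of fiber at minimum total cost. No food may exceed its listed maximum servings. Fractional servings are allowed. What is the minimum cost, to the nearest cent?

$4.55

Cost per g of fiber: lentils $0.0714, broccoli $0.1833, peanut butter $0.2500, spinach $0.3500.
Take 2 servings of lentils: +14.0 g fiber for $1.00 (total $1.00, still need 15.0 g).
Take 3 servings of broccoli: +9.0 g fiber for $1.65 (total $2.65, still need 6.0 g).
Take 2 servings of peanut butter: +2.0 g fiber for $0.50 (total $3.15, still need 4.0 g).
Take 1.333 servings of spinach: +4.0 g fiber for $1.40 (total $4.55, still need 0.0 g).
Filling from the cheapest source first is optimal under one linear minimum: $4.55.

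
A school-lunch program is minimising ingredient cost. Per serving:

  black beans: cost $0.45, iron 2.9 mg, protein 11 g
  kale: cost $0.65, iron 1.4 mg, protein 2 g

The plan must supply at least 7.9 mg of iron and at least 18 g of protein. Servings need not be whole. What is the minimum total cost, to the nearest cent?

At the optimum either one food covers both requirements or two foods hit both targets exactly; no other combination can be cheaper.
black beans only: max(7.9/2.9, 18/11) = 2.724 servings → $1.23.
kale only: max(7.9/1.4, 18/2) = 9 servings → $5.85.
black beans + kale with both tight: 0.9792 servings and 3.615 servings → $2.79.
Cheapest feasible corner: $1.23.

$1.23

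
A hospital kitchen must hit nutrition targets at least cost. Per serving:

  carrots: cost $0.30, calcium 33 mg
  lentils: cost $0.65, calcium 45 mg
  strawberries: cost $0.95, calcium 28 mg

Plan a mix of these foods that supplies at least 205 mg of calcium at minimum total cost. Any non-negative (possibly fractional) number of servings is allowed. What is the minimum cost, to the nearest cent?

$1.86

Cost per mg of calcium: carrots $0.0091, lentils $0.0144, strawberries $0.0339.
With no serving limits, use only carrots: 205 mg / 33 mg = 6.212 servings × $0.30 = $1.86.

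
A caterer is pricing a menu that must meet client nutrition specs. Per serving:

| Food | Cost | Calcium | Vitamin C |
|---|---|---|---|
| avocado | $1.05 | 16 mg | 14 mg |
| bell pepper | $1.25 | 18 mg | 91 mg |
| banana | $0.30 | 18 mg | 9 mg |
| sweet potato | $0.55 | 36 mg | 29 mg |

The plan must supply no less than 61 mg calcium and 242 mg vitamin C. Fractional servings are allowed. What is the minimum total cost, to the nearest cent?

$3.39

A basic optimal solution has at most two foods positive. Try each food alone and each pair with both targets met exactly.
avocado only: max(61/16, 242/14) = 17.29 servings → $18.15.
bell pepper only: max(61/18, 242/91) = 3.389 servings → $4.24.
banana only: max(61/18, 242/9) = 26.89 servings → $8.07.
sweet potato only: max(61/36, 242/29) = 8.345 servings → $4.59.
avocado + bell pepper with both tight: 0.9925 servings and 2.507 servings → $4.18.
avocado + banana: intersection lies outside the first quadrant.
avocado + sweet potato: the both-tight solution has a negative serving — not a feasible corner.
bell pepper + banana with both tight: 2.579 servings and 0.8096 servings → $3.47.
bell pepper + sweet potato with both tight: 2.521 servings and 0.4339 servings → $3.39.
banana + sweet potato: the both-tight solution has a negative serving — not a feasible corner.
Cheapest feasible corner: $3.39.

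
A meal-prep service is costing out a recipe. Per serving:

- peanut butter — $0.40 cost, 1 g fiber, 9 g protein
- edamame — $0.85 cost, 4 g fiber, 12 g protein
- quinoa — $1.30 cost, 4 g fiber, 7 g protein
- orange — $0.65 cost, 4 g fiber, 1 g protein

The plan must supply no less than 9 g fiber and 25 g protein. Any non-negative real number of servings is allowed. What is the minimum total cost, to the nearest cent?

Compare the cost at each extreme point of the feasible region.
peanut butter only: max(9/1, 25/9) = 9 servings → $3.60.
edamame only: max(9/4, 25/12) = 2.25 servings → $1.91.
quinoa only: max(9/4, 25/7) = 3.571 servings → $4.64.
orange only: max(9/4, 25/1) = 25 servings → $16.25.
peanut butter + edamame: the both-tight solution has a negative serving — not a feasible corner.
peanut butter + quinoa with both tight: 1.276 servings and 1.931 servings → $3.02.
peanut butter + orange with both tight: 2.6 servings and 1.6 servings → $2.08.
edamame + quinoa with both tight: 1.85 servings and 0.4 servings → $2.09.
edamame + orange with both tight: 2.068 servings and 0.1818 servings → $1.88.
quinoa + orange: the both-tight solution has a negative serving — not a feasible corner.
The minimum over all feasible corners is $1.88.

$1.88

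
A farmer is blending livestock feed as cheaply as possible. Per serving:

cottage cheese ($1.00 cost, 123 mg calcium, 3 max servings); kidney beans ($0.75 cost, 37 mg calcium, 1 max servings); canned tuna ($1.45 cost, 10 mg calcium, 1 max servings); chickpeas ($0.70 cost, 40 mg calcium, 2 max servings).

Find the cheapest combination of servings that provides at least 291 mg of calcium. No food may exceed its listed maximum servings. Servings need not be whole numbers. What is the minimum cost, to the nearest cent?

Cost per mg of calcium: cottage cheese $0.0081, chickpeas $0.0175, kidney beans $0.0203, canned tuna $0.1450.
Take 2.366 servings of cottage cheese: +291.0 mg calcium for $2.37 (total $2.37, still need 0.0 mg).
Greedy by cheapest-per-mg is optimal for a single linear constraint, so the minimum cost is $2.37.

$2.37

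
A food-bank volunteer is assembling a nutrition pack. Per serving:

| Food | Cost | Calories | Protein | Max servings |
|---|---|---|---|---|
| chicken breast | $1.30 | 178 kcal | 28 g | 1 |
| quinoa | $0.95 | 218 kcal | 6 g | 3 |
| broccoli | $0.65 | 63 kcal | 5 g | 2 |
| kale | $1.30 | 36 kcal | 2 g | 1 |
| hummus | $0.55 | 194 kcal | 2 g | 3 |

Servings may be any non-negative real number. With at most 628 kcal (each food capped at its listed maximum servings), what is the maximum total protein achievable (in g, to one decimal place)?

47.9 g

Protein per kcal: chicken breast 0.1573, broccoli 0.07937, kale 0.05556, quinoa 0.02752, hummus 0.01031.
Take 1 serving of chicken breast: uses 178 kcal, +28.0 g protein (running total 28.0 g).
Take 2 servings of broccoli: uses 126 kcal, +10.0 g protein (running total 38.0 g).
Take 1 serving of kale: uses 36 kcal, +2.0 g protein (running total 40.0 g).
Take 1.321 servings of quinoa: uses 288 kcal, +7.9 g protein (running total 47.9 g).
Greedy by best ratio exhausts the calories allowance optimally: 47.9 g.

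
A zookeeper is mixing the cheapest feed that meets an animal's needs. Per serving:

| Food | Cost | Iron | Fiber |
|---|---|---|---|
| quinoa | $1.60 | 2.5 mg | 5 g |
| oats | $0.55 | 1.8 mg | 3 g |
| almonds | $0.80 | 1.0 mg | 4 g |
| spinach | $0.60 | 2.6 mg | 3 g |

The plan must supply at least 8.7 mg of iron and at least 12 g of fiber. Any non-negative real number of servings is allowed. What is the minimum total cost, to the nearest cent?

At the optimum either one food covers both requirements or two foods hit both targets exactly; no other combination can be cheaper.
quinoa only: max(8.7/2.5, 12/5) = 3.48 servings → $5.57.
oats only: max(8.7/1.8, 12/3) = 4.833 servings → $2.66.
almonds only: max(8.7/1.0, 12/4) = 8.7 servings → $6.96.
spinach only: max(8.7/2.6, 12/3) = 4 servings → $2.40.
quinoa + oats: intersection lies outside the first quadrant.
quinoa + almonds: intersection lies outside the first quadrant.
quinoa + spinach with both tight: 0.9273 servings and 2.455 servings → $2.96.
oats + almonds with both targets exact would need a negative amount; discard.
oats + spinach with both tight: 2.125 servings and 1.875 servings → $2.29.
almonds + spinach with both tight: 0.6892 servings and 3.081 servings → $2.40.
So the least-cost plan costs $2.29.

$2.29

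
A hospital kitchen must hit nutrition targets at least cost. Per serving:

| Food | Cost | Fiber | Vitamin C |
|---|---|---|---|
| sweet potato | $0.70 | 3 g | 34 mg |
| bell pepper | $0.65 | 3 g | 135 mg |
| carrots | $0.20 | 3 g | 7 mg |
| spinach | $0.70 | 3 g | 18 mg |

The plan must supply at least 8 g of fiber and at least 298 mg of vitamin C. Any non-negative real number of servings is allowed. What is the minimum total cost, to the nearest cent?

$1.52

Check every corner: each single food scaled to meet both minima, and each pair solved so both constraints bind.
sweet potato only: max(8/3, 298/34) = 8.765 servings → $6.14.
bell pepper only: max(8/3, 298/135) = 2.667 servings → $1.73.
carrots only: max(8/3, 298/7) = 42.57 servings → $8.51.
spinach only: max(8/3, 298/18) = 16.56 servings → $11.59.
sweet potato + bell pepper with both tight: 0.6139 servings and 2.053 servings → $1.76.
sweet potato + carrots: the both-tight solution has a negative serving — not a feasible corner.
sweet potato + spinach with both targets exact would need a negative amount; discard.
bell pepper + carrots with both tight: 2.182 servings and 0.4844 servings → $1.52.
bell pepper + spinach with both tight: 2.137 servings and 0.5299 servings → $1.76.
carrots + spinach with both targets exact would need a negative amount; discard.
The minimum over all feasible corners is $1.52.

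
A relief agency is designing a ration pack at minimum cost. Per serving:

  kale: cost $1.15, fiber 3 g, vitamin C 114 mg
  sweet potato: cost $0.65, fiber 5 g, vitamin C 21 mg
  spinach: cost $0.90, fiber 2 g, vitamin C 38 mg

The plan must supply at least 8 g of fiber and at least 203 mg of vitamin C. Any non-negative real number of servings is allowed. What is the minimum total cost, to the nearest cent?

$2.31

With two linear requirements the optimum uses one or two foods; enumerate the corners.
kale only: max(8/3, 203/114) = 2.667 servings → $3.07.
sweet potato only: max(8/5, 203/21) = 9.667 servings → $6.28.
spinach only: max(8/2, 203/38) = 5.342 servings → $4.81.
kale + sweet potato with both tight: 1.671 servings and 0.5976 servings → $2.31.
kale + spinach with both tight: 0.8947 servings and 2.658 servings → $3.42.
sweet potato + spinach: the both-tight solution has a negative serving — not a feasible corner.
So the least-cost plan costs $2.31.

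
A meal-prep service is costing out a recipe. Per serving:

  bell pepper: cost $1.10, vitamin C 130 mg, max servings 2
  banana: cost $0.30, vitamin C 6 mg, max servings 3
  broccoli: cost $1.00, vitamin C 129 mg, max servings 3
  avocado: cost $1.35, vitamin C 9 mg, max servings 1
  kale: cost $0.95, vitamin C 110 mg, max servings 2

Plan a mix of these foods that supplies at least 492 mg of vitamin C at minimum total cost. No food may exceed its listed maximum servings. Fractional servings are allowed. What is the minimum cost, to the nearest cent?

$3.89

Cost per mg of vitamin C: broccoli $0.0078, bell pepper $0.0085, kale $0.0086, banana $0.0500, avocado $0.1500.
Take 3 servings of broccoli: +387.0 mg vitamin C for $3.00 (total $3.00, still need 105.0 mg).
Take 0.8077 servings of bell pepper: +105.0 mg vitamin C for $0.89 (total $3.89, still need 0.0 mg).
Greedy by cheapest-per-mg is optimal for a single linear constraint, so the minimum cost is $3.89.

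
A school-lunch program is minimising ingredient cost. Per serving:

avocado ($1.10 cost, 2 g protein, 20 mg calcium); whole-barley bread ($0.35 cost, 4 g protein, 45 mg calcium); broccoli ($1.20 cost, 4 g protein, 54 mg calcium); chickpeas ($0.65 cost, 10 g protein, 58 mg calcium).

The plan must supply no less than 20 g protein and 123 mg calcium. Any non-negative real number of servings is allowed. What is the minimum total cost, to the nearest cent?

With two linear requirements the optimum uses one or two foods; enumerate the corners.
avocado only: max(20/2, 123/20) = 10 servings → $11.00.
whole-barley bread only: max(20/4, 123/45) = 5 servings → $1.75.
broccoli only: max(20/4, 123/54) = 5 servings → $6.00.
chickpeas only: max(20/10, 123/58) = 2.121 servings → $1.38.
avocado + whole-barley bread: intersection lies outside the first quadrant.
avocado + broccoli with both targets exact would need a negative amount; discard.
avocado + chickpeas with both tight: 0.8333 servings and 1.833 servings → $2.11.
whole-barley bread + broccoli: the both-tight solution has a negative serving — not a feasible corner.
whole-barley bread + chickpeas with both tight: 0.3211 servings and 1.872 servings → $1.33.
broccoli + chickpeas with both tight: 0.2273 servings and 1.909 servings → $1.51.
So the least-cost plan costs $1.33.

$1.33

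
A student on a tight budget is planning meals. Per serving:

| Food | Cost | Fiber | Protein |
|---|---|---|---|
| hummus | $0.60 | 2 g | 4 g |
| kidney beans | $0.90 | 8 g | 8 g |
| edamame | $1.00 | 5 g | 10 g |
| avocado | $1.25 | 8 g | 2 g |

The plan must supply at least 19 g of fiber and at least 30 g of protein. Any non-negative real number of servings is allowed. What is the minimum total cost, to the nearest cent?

$3.10

With two linear requirements the optimum uses one or two foods; enumerate the corners.
hummus only: max(19/2, 30/4) = 9.5 servings → $5.70.
kidney beans only: max(19/8, 30/8) = 3.75 servings → $3.38.
edamame only: max(19/5, 30/10) = 3.8 servings → $3.80.
avocado only: max(19/8, 30/2) = 15 servings → $18.75.
hummus + kidney beans with both tight: 5.5 servings and 1 serving → $4.20.
hummus + edamame (both tight): parallel constraints — no distinct corner.
hummus + avocado with both tight: 7.214 servings and 0.5714 servings → $5.04.
kidney beans + edamame with both tight: 1 serving and 2.2 servings → $3.10.
kidney beans + avocado with both targets exact would need a negative amount; discard.
edamame + avocado with both tight: 2.886 servings and 0.5714 servings → $3.60.
Cheapest feasible corner: $3.10.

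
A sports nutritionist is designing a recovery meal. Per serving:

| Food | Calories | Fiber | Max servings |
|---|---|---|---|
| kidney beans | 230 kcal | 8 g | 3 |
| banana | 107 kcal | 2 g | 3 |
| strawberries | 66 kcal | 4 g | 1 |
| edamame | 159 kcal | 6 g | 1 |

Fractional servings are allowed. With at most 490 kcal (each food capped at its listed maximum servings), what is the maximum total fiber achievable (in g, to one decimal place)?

Fiber per kcal: strawberries 0.06061, edamame 0.03774, kidney beans 0.03478, banana 0.01869.
Take 1 serving of strawberries: uses 66 kcal, +4.0 g fiber (running total 4.0 g).
Take 1 serving of edamame: uses 159 kcal, +6.0 g fiber (running total 10.0 g).
Take 1.152 servings of kidney beans: uses 265 kcal, +9.2 g fiber (running total 19.2 g).
Filling greedily by fiber-per-kcal is optimal for one linear limit, giving 19.2 g.

19.2 g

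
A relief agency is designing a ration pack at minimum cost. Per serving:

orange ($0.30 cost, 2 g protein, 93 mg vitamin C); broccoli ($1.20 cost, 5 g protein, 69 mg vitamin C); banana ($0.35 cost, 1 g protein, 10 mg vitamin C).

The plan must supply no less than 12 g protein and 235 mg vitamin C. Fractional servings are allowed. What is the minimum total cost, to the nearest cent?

For a min-cost LP with two ≥-constraints, a basic feasible solution has at most two positive variables.
orange only: max(12/2, 235/93) = 6 servings → $1.80.
broccoli only: max(12/5, 235/69) = 3.406 servings → $4.09.
banana only: max(12/1, 235/10) = 23.5 servings → $8.22.
orange + broccoli with both tight: 1.061 servings and 1.976 servings → $2.69.
orange + banana with both tight: 1.575 servings and 8.849 servings → $3.57.
broccoli + banana with both targets exact would need a negative amount; discard.
The minimum over all feasible corners is $1.80.

$1.80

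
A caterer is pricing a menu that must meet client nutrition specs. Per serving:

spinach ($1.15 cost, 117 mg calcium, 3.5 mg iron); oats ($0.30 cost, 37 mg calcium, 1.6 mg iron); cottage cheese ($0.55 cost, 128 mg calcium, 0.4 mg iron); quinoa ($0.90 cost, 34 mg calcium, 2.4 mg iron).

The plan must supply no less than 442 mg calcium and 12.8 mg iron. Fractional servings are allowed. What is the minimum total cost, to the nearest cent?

The cheapest plan sits at a corner of the feasible region — with two constraints it uses at most two foods.
spinach only: max(442/117, 12.8/3.5) = 3.778 servings → $4.34.
oats only: max(442/37, 12.8/1.6) = 11.95 servings → $3.58.
cottage cheese only: max(442/128, 12.8/0.4) = 32 servings → $17.60.
quinoa only: max(442/34, 12.8/2.4) = 13 servings → $11.70.
spinach + oats: the both-tight solution has a negative serving — not a feasible corner.
spinach + cottage cheese with both tight: 3.643 servings and 0.1231 servings → $4.26.
spinach + quinoa: intersection lies outside the first quadrant.
oats + cottage cheese with both tight: 7.693 servings and 1.229 servings → $2.98.
oats + quinoa: the both-tight solution has a negative serving — not a feasible corner.
cottage cheese + quinoa with both tight: 2.131 servings and 4.978 servings → $5.65.
So the least-cost plan costs $2.98.

$2.98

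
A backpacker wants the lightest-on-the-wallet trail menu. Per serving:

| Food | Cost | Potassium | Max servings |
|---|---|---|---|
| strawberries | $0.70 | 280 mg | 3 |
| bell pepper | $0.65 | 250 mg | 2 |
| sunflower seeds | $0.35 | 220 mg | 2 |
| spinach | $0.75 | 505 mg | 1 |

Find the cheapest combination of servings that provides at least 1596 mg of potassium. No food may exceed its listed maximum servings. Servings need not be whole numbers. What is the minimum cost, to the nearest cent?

$3.08

Cost per mg of potassium: spinach $0.0015, sunflower seeds $0.0016, strawberries $0.0025, bell pepper $0.0026.
Take 1 serving of spinach: +505.0 mg potassium for $0.75 (total $0.75, still need 1091.0 mg).
Take 2 servings of sunflower seeds: +440.0 mg potassium for $0.70 (total $1.45, still need 651.0 mg).
Take 2.325 servings of strawberries: +651.0 mg potassium for $1.63 (total $3.08, still need 0.0 mg).
Greedy by cheapest-per-mg is optimal for a single linear constraint, so the minimum cost is $3.08.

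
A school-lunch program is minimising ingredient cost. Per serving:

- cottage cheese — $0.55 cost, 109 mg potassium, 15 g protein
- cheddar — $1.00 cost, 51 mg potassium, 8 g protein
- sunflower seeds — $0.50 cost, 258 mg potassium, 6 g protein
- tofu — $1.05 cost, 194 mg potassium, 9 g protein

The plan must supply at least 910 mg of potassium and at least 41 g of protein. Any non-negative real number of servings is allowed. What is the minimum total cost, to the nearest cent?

At the optimum either one food covers both requirements or two foods hit both targets exactly; no other combination can be cheaper.
cottage cheese only: max(910/109, 41/15) = 8.349 servings → $4.59.
cheddar only: max(910/51, 41/8) = 17.84 servings → $17.84.
sunflower seeds only: max(910/258, 41/6) = 6.833 servings → $3.42.
tofu only: max(910/194, 41/9) = 4.691 servings → $4.93.
cottage cheese + cheddar with both targets exact would need a negative amount; discard.
cottage cheese + sunflower seeds with both tight: 1.591 servings and 2.855 servings → $2.30.
cottage cheese + tofu: intersection lies outside the first quadrant.
cheddar + sunflower seeds with both tight: 2.911 servings and 2.952 servings → $4.39.
cheddar + tofu: the both-tight solution has a negative serving — not a feasible corner.
sunflower seeds + tofu with both tight: 0.2038 servings and 4.42 servings → $4.74.
So the least-cost plan costs $2.30.

$2.30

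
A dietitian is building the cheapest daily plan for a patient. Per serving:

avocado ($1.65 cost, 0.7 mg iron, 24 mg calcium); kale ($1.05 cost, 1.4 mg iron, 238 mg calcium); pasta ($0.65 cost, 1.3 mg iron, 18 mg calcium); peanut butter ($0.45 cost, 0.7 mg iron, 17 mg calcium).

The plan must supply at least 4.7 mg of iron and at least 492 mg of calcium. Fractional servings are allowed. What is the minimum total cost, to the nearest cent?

A basic optimal solution has at most two foods positive. Try each food alone and each pair with both targets met exactly.
avocado only: max(4.7/0.7, 492/24) = 20.5 servings → $33.83.
kale only: max(4.7/1.4, 492/238) = 3.357 servings → $3.52.
pasta only: max(4.7/1.3, 492/18) = 27.33 servings → $17.77.
peanut butter only: max(4.7/0.7, 492/17) = 28.94 servings → $13.02.
avocado + kale with both tight: 3.232 servings and 1.741 servings → $7.16.
avocado + pasta: intersection lies outside the first quadrant.
avocado + peanut butter: the both-tight solution has a negative serving — not a feasible corner.
kale + pasta with both tight: 1.953 servings and 1.512 servings → $3.03.
kale + peanut butter with both tight: 1.852 servings and 3.01 servings → $3.30.
pasta + peanut butter with both targets exact would need a negative amount; discard.
The minimum over all feasible corners is $3.03.

$3.03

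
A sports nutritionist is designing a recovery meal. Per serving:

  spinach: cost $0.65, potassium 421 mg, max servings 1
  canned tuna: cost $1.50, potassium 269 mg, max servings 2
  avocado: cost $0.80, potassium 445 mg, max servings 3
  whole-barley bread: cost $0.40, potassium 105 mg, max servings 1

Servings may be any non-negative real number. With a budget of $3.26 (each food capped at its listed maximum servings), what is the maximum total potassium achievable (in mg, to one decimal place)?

1811.1 mg

Potassium per dollar: spinach 647.7, avocado 556.2, whole-barley bread 262.5, canned tuna 179.3.
Take 1 serving of spinach: spends $0.65, +421.0 mg potassium (running total 421.0 mg).
Take 3 servings of avocado: spends $2.40, +1335.0 mg potassium (running total 1756.0 mg).
Take 0.525 servings of whole-barley bread: spends $0.21, +55.1 mg potassium (running total 1811.1 mg).
Greedy by best ratio exhausts the cost allowance optimally: 1811.1 mg.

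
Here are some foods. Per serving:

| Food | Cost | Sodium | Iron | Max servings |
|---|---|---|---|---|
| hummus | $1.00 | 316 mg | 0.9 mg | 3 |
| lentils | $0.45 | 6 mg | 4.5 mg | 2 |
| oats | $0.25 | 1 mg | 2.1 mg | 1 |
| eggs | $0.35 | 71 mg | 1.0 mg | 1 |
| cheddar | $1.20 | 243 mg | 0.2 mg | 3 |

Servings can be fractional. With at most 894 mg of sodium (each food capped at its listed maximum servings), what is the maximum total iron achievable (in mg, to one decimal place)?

Iron per mg sodium: oats 2.1, lentils 0.75, eggs 0.01408, hummus 0.002848, cheddar 0.000823.
Take 1 serving of oats: uses 1 mg sodium, +2.1 mg iron (running total 2.1 mg).
Take 2 servings of lentils: uses 12 mg sodium, +9.0 mg iron (running total 11.1 mg).
Take 1 serving of eggs: uses 71 mg sodium, +1.0 mg iron (running total 12.1 mg).
Take 2.563 servings of hummus: uses 810 mg sodium, +2.3 mg iron (running total 14.4 mg).
Greedy by best ratio exhausts the sodium allowance optimally: 14.4 mg.

14.4 mg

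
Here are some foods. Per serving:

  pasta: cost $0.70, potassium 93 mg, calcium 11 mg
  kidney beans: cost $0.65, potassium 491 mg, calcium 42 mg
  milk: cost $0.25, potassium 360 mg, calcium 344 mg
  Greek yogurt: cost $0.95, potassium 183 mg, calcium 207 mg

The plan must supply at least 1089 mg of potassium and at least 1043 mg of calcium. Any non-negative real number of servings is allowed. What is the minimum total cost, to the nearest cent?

$0.76

This is a tiny linear program; its minimum lies at a vertex of the feasible set. List the vertices and price them.
pasta only: max(1089/93, 1043/11) = 94.82 servings → $66.37.
kidney beans only: max(1089/491, 1043/42) = 24.83 servings → $16.14.
milk only: max(1089/360, 1043/344) = 3.032 servings → $0.76.
Greek yogurt only: max(1089/183, 1043/207) = 5.951 servings → $5.65.
pasta + kidney beans: the both-tight solution has a negative serving — not a feasible corner.
pasta + milk: the both-tight solution has a negative serving — not a feasible corner.
pasta + Greek yogurt with both tight: 2.005 servings and 4.932 servings → $6.09.
kidney beans + milk: intersection lies outside the first quadrant.
kidney beans + Greek yogurt with both tight: 0.3678 servings and 4.964 servings → $4.95.
milk + Greek yogurt with both tight: 2.987 servings and 0.07469 servings → $0.82.
So the least-cost plan costs $0.76.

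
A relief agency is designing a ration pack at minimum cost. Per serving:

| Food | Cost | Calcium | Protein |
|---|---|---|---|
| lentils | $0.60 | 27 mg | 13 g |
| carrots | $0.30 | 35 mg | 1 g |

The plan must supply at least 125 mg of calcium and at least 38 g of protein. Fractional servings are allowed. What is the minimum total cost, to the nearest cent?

At the optimum either one food covers both requirements or two foods hit both targets exactly; no other combination can be cheaper.
lentils only: max(125/27, 38/13) = 4.63 servings → $2.78.
carrots only: max(125/35, 38/1) = 38 servings → $11.40.
lentils + carrots with both tight: 2.815 servings and 1.4 servings → $2.11.
Cheapest feasible corner: $2.11.

$2.11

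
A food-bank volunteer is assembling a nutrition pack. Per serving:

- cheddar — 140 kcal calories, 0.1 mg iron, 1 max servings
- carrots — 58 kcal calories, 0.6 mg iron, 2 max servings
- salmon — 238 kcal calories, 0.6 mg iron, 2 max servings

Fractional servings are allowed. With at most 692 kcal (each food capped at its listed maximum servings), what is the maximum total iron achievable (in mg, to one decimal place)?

Iron per kcal: carrots 0.01034, salmon 0.002521, cheddar 0.0007143.
Take 2 servings of carrots: uses 116 kcal, +1.2 mg iron (running total 1.2 mg).
Take 2 servings of salmon: uses 476 kcal, +1.2 mg iron (running total 2.4 mg).
Take 0.7143 servings of cheddar: uses 100 kcal, +0.1 mg iron (running total 2.5 mg).
Greedy by best ratio exhausts the calories allowance optimally: 2.5 mg.

2.5 mg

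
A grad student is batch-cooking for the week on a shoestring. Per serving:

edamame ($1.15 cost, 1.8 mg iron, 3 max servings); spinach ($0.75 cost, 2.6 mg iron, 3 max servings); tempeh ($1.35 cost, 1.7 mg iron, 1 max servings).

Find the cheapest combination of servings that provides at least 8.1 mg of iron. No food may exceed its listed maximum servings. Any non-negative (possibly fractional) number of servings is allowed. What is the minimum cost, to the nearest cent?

Cost per mg of iron: spinach $0.2885, edamame $0.6389, tempeh $0.7941.
Take 3 servings of spinach: +7.8 mg iron for $2.25 (total $2.25, still need 0.3 mg).
Take 0.1667 servings of edamame: +0.3 mg iron for $0.19 (total $2.44, still need 0.0 mg).
Greedy by cheapest-per-mg is optimal for a single linear constraint, so the minimum cost is $2.44.

$2.44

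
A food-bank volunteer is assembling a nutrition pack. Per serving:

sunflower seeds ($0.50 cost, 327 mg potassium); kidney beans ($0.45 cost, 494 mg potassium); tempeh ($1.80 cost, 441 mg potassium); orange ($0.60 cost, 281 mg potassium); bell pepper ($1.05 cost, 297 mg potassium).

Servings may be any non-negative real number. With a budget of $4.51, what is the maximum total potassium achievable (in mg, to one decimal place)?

4951.0 mg

Potassium per dollar: kidney beans 1098, sunflower seeds 654, orange 468.3, bell pepper 282.9, tempeh 245.
With no serving limits, spend the whole cost allowance on kidney beans: $4.51 / $0.45 × 494 mg = 4951.0 mg.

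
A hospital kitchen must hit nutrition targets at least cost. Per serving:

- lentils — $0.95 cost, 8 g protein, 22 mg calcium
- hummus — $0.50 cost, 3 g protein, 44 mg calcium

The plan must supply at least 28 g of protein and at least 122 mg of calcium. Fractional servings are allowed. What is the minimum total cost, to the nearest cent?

$3.51

For a min-cost LP with two ≥-constraints, a basic feasible solution has at most two positive variables.
lentils only: max(28/8, 122/22) = 5.545 servings → $5.27.
hummus only: max(28/3, 122/44) = 9.333 servings → $4.67.
lentils + hummus with both tight: 3.028 servings and 1.259 servings → $3.51.
Cheapest feasible corner: $3.51.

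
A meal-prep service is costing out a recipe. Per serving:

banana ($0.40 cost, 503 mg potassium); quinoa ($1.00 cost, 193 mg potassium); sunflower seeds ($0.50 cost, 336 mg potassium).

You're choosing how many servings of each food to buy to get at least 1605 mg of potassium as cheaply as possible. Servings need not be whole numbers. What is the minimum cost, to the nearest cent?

Cost per mg of potassium: banana $0.0008, sunflower seeds $0.0015, quinoa $0.0052.
With no serving limits, use only banana: 1605 mg / 503 mg = 3.191 servings × $0.40 = $1.28.

$1.28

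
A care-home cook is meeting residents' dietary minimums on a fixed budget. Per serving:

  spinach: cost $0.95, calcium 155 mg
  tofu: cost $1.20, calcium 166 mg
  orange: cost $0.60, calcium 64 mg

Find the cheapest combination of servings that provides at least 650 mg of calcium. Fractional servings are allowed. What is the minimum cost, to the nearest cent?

$3.98

Cost per mg of calcium: spinach $0.0061, tofu $0.0072, orange $0.0094.
With no serving limits, use only spinach: 650 mg / 155 mg = 4.194 servings × $0.95 = $3.98.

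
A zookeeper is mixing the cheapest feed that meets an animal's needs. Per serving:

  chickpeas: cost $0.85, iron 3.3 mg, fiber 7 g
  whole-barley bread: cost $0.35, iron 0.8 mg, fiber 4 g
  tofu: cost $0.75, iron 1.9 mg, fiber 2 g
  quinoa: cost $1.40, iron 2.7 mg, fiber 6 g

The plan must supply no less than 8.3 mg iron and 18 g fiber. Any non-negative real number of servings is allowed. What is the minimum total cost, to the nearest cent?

$2.16

For a min-cost LP with two ≥-constraints, a basic feasible solution has at most two positive variables.
chickpeas only: max(8.3/3.3, 18/7) = 2.571 servings → $2.19.
whole-barley bread only: max(8.3/0.8, 18/4) = 10.38 servings → $3.63.
tofu only: max(8.3/1.9, 18/2) = 9 servings → $6.75.
quinoa only: max(8.3/2.7, 18/6) = 3.074 servings → $4.30.
chickpeas + whole-barley bread with both tight: 2.474 servings and 0.1711 servings → $2.16.
chickpeas + tofu: the both-tight solution has a negative serving — not a feasible corner.
chickpeas + quinoa with both tight: 1.333 servings and 1.444 servings → $3.16.
whole-barley bread + tofu with both tight: 2.933 servings and 3.133 servings → $3.38.
whole-barley bread + quinoa with both targets exact would need a negative amount; discard.
tofu + quinoa with both tight: 0.2 servings and 2.933 servings → $4.26.
The minimum over all feasible corners is $2.16.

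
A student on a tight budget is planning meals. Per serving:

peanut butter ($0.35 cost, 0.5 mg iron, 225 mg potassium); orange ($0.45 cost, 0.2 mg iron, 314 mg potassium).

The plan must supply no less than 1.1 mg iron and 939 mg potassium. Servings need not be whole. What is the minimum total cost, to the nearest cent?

This is a tiny linear program; its minimum lies at a vertex of the feasible set. List the vertices and price them.
peanut butter only: max(1.1/0.5, 939/225) = 4.173 servings → $1.46.
orange only: max(1.1/0.2, 939/314) = 5.5 servings → $2.48.
peanut butter + orange with both tight: 1.407 servings and 1.982 servings → $1.38.
Cheapest feasible corner: $1.38.

$1.38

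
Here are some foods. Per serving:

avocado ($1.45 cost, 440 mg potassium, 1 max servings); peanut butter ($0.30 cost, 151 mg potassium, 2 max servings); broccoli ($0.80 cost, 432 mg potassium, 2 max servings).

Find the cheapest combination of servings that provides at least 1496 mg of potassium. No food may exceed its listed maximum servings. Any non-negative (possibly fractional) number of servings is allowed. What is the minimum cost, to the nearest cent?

$3.29

Cost per mg of potassium: broccoli $0.0019, peanut butter $0.0020, avocado $0.0033.
Take 2 servings of broccoli: +864.0 mg potassium for $1.60 (total $1.60, still need 632.0 mg).
Take 2 servings of peanut butter: +302.0 mg potassium for $0.60 (total $2.20, still need 330.0 mg).
Take 0.75 servings of avocado: +330.0 mg potassium for $1.09 (total $3.29, still need 0.0 mg).
Filling from the cheapest source first is optimal under one linear minimum: $3.29.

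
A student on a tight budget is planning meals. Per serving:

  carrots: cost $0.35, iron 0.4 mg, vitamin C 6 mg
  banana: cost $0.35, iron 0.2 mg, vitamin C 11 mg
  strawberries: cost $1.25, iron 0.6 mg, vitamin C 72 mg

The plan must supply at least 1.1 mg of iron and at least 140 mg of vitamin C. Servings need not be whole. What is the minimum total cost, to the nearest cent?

$2.43

A basic optimal solution has at most two foods positive. Try each food alone and each pair with both targets met exactly.
carrots only: max(1.1/0.4, 140/6) = 23.33 servings → $8.17.
banana only: max(1.1/0.2, 140/11) = 12.73 servings → $4.45.
strawberries only: max(1.1/0.6, 140/72) = 1.944 servings → $2.43.
carrots + banana with both targets exact would need a negative amount; discard.
carrots + strawberries with both targets exact would need a negative amount; discard.
banana + strawberries: the both-tight solution has a negative serving — not a feasible corner.
So the least-cost plan costs $2.43.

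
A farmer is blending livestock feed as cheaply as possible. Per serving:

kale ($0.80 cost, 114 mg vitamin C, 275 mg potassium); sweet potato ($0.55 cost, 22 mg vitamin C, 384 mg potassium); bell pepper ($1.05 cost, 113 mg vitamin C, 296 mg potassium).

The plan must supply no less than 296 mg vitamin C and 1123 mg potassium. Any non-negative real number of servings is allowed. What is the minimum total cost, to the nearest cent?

For a min-cost LP with two ≥-constraints, a basic feasible solution has at most two positive variables.
kale only: max(296/114, 1123/275) = 4.084 servings → $3.27.
sweet potato only: max(296/22, 1123/384) = 13.45 servings → $7.40.
bell pepper only: max(296/113, 1123/296) = 3.794 servings → $3.98.
kale + sweet potato with both tight: 2.358 servings and 1.236 servings → $2.57.
kale + bell pepper with both targets exact would need a negative amount; discard.
sweet potato + bell pepper with both tight: 1.065 servings and 2.412 servings → $3.12.
Cheapest feasible corner: $2.57.

$2.57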